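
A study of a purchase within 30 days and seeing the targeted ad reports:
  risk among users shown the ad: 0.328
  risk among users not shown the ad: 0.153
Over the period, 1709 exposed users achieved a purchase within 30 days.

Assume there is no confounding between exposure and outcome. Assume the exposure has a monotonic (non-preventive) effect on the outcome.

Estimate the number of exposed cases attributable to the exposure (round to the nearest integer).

about 912 cases

Let p₁ = 0.328, p₀ = 0.153.
PN = (p₁ − p₀)/p₁ = (0.328 − 0.153) / 0.328 ≈ 0.53354.
Attributable cases ≈ PN × (exposed cases) = 0.53354 × 1709 ≈ 911.81.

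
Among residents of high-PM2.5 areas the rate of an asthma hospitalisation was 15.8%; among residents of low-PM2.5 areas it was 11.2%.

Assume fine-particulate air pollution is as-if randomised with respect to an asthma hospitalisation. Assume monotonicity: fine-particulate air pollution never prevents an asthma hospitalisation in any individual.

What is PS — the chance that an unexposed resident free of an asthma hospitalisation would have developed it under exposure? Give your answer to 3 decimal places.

PS ≈ 0.052

p₁ = 0.158, p₀ = 0.112.
Under exogeneity and monotonicity, PS = (p₁ − p₀) / (1 − p₀).
PS = (0.158 − 0.112) / (1 − 0.112) = 0.046 / 0.888 ≈ 0.0518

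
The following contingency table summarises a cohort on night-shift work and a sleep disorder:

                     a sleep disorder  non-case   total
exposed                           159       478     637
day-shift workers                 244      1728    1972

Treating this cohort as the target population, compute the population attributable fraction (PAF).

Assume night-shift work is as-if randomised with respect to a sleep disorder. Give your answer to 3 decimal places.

PAF ≈ 0.199

p₁ = P(outcome | exposed) = 159/637 = 0.24961
p₀ = P(outcome | unexposed) = 244/1972 = 0.12373
Exposure prevalence π = 637/2609 = 0.24415; overall risk P(Y=1) = 0.15447.
Under exogeneity, PAF = [P(Y=1) − p₀]/P(Y=1).
PAF = (0.15447 − 0.12373) / 0.15447 ≈ 0.1990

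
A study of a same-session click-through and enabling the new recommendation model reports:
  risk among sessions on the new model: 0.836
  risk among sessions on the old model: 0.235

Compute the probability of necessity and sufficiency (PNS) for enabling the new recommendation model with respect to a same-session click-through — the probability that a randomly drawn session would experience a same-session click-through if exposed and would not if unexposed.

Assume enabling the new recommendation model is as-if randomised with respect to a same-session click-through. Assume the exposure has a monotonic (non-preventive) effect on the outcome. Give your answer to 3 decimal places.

PNS ≈ 0.601

Let p₁ = 0.836, p₀ = 0.235.
Under exogeneity and monotonicity, PNS = p₁ − p₀.
PNS = 0.836 − 0.235 = 0.601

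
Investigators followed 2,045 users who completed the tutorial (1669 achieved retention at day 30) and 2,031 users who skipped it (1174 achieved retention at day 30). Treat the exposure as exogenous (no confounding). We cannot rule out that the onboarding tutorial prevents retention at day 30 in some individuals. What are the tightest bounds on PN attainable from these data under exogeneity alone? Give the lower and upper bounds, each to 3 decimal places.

p₁ = P(outcome | exposed) = 1669/2045 = 0.81614
p₀ = P(outcome | unexposed) = 1174/2031 = 0.57804
Under exogeneity alone the bounds on PN are max{0,(p₁−p₀)/p₁} ≤ PN ≤ min{1,(1−p₀)/p₁}.
  lower = (p₁ − p₀)/p₁ = 0.2381 / 0.81614 ≈ 0.2917
  upper = min{1, (1 − p₀)/p₁} = 0.42196 / 0.81614 ≈ 0.5170

0.292 ≤ PN ≤ 0.517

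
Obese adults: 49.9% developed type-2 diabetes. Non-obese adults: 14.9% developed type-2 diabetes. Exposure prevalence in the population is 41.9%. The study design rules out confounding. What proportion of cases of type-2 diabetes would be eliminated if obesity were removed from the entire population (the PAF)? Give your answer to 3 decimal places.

PAF ≈ 0.496

p₁ = 0.499, p₀ = 0.149.
Overall risk P(Y=1) = π·p₁ + (1−π)·p₀ = 0.419×0.499 + 0.581×0.149 = 0.29565.
Under exogeneity, PAF = [P(Y=1) − p₀] / P(Y=1).
PAF = (0.29565 − 0.149) / 0.29565 ≈ 0.4960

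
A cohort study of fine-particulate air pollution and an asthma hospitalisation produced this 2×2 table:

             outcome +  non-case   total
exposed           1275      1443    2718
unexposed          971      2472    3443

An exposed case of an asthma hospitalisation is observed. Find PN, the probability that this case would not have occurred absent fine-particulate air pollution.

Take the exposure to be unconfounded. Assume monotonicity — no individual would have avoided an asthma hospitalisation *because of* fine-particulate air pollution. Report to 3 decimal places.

PN ≈ 0.399

p₁ = P(outcome | exposed) = 1275/2718 = 0.46909
p₀ = P(outcome | unexposed) = 971/3443 = 0.28202
Under exogeneity and monotonicity, PN = (p₁ − p₀)/p₁.
PN = (0.46909 − 0.28202) / 0.46909 ≈ 0.3988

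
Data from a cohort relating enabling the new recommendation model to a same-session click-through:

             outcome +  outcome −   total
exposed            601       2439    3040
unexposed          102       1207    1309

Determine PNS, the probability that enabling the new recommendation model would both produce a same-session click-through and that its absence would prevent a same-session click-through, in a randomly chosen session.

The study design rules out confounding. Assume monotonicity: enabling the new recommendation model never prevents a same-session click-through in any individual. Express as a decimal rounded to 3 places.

p₁ = P(outcome | exposed) = 601/3040 = 0.1977
p₀ = P(outcome | unexposed) = 102/1309 = 0.077922
Under exogeneity and monotonicity, PNS = p₁ − p₀.
PNS = 0.1977 − 0.077922 = 0.11978

PNS ≈ 0.120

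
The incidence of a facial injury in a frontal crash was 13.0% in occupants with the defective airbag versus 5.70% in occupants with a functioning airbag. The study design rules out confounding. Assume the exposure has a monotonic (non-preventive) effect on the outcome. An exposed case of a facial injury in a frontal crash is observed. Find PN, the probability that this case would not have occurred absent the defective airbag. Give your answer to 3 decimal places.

p₁ = 0.13, p₀ = 0.057.
Under exogeneity and monotonicity, PN = (p₁ − p₀) / p₁.
PN = (0.13 − 0.057) / 0.13 = 0.073 / 0.13 ≈ 0.5615

PN ≈ 0.562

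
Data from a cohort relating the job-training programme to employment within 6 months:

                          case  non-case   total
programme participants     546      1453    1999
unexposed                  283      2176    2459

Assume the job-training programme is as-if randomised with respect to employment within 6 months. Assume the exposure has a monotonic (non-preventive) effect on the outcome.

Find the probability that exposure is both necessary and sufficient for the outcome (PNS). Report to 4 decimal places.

PNS ≈ 0.1580

p₁ = P(outcome | exposed) = 546/1999 = 0.27314
p₀ = P(outcome | unexposed) = 283/2459 = 0.11509
Under exogeneity and monotonicity, PNS = p₁ − p₀.
PNS = 0.27314 − 0.11509 = 0.15805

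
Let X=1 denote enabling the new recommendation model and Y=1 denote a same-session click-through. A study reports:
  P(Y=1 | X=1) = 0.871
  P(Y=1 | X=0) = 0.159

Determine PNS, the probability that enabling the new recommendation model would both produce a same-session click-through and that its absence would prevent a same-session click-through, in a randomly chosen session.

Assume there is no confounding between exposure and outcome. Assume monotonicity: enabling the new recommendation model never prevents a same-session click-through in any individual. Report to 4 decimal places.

PNS ≈ 0.7120

Let p₁ = 0.871, p₀ = 0.159.
Under exogeneity and monotonicity, PNS = p₁ − p₀.
PNS = 0.871 − 0.159 = 0.712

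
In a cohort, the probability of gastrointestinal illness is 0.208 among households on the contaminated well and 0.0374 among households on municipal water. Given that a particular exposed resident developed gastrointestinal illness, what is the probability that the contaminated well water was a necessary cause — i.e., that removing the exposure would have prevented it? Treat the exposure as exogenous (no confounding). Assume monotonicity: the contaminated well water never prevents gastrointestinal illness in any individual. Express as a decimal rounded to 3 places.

Let p₁ = 0.208, p₀ = 0.0374.
Under exogeneity and monotonicity, PN = (p₁ − p₀) / p₁.
PN = (0.208 − 0.0374) / 0.208 = 0.1706 / 0.208 ≈ 0.8202

PN ≈ 0.820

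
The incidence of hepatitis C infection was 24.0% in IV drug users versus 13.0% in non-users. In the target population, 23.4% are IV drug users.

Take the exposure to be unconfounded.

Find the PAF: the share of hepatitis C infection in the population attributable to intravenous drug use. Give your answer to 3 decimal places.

p₁ = 0.24, p₀ = 0.13.
Overall risk P(Y=1) = π·p₁ + (1−π)·p₀ = 0.234×0.24 + 0.766×0.13 = 0.15574.
Under exogeneity, PAF = [P(Y=1) − p₀] / P(Y=1).
PAF = (0.15574 − 0.13) / 0.15574 ≈ 0.1653

PAF ≈ 0.165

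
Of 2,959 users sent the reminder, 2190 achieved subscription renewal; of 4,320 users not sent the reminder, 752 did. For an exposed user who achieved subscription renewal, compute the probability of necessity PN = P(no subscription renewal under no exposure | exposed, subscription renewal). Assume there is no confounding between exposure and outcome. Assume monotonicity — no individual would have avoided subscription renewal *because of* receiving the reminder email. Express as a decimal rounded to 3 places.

PN ≈ 0.765

p₁ = P(outcome | exposed) = 2190/2959 = 0.74011
p₀ = P(outcome | unexposed) = 752/4320 = 0.17407
Under exogeneity and monotonicity, PN = (p₁ − p₀) / p₁.
PN = (0.74011 − 0.17407) / 0.74011 = 0.56604 / 0.74011 ≈ 0.7648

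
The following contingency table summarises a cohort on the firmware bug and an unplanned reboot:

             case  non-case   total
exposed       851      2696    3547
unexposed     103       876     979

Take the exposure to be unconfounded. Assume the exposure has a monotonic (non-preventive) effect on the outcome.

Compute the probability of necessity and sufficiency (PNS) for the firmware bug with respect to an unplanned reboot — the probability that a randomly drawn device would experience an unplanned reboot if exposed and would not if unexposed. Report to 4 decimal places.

p₁ = P(outcome | exposed) = 851/3547 = 0.23992
p₀ = P(outcome | unexposed) = 103/979 = 0.10521
Under exogeneity and monotonicity, PNS = p₁ − p₀.
PNS = 0.23992 − 0.10521 = 0.13471

PNS ≈ 0.1347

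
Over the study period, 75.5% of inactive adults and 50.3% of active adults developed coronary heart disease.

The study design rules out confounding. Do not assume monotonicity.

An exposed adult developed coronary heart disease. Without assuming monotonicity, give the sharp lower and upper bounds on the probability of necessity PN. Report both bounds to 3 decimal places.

0.334 ≤ PN ≤ 0.658

p₁ = 0.755, p₀ = 0.503.
Under exogeneity alone the bounds on PN are max{0,(p₁−p₀)/p₁} ≤ PN ≤ min{1,(1−p₀)/p₁}.
  lower = (p₁ − p₀)/p₁ = 0.252 / 0.755 ≈ 0.3338
  upper = min{1, (1 − p₀)/p₁} = 0.497 / 0.755 ≈ 0.6583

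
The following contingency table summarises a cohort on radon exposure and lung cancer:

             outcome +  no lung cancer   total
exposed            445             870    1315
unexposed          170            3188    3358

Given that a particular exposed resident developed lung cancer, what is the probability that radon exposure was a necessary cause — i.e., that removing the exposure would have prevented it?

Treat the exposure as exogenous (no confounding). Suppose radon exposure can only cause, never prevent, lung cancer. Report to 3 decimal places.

p₁ = P(outcome | exposed) = 445/1315 = 0.3384
p₀ = P(outcome | unexposed) = 170/3358 = 0.050625
Under exogeneity and monotonicity, PN = (p₁ − p₀)/p₁.
PN = (0.3384 − 0.050625) / 0.3384 ≈ 0.8504

PN ≈ 0.850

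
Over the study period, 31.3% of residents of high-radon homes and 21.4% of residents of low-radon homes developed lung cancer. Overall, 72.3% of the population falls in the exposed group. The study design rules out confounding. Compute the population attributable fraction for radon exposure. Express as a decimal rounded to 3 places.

p₁ = 0.313, p₀ = 0.214.
Overall risk P(Y=1) = π·p₁ + (1−π)·p₀ = 0.723×0.313 + 0.277×0.214 = 0.28558.
Under exogeneity, PAF = [P(Y=1) − p₀] / P(Y=1).
PAF = (0.28558 − 0.214) / 0.28558 ≈ 0.2506

PAF ≈ 0.251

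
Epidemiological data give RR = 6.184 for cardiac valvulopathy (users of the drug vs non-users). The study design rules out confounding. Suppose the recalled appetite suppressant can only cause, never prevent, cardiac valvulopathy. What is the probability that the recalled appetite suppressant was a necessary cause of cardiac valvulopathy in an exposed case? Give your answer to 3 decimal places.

Under exogeneity and monotonicity, PN = (RR − 1) / RR = 1 − 1/RR.
PN = (6.184 − 1) / 6.184 = 5.184 / 6.184 ≈ 0.8383

PN ≈ 0.838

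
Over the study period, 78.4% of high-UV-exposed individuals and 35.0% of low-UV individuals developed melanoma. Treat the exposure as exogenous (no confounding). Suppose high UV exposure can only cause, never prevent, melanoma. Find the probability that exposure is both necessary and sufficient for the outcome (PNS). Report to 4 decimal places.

PNS ≈ 0.4340

p₁ = 0.784, p₀ = 0.35.
Under exogeneity and monotonicity, PNS = p₁ − p₀.
PNS = 0.784 − 0.35 = 0.434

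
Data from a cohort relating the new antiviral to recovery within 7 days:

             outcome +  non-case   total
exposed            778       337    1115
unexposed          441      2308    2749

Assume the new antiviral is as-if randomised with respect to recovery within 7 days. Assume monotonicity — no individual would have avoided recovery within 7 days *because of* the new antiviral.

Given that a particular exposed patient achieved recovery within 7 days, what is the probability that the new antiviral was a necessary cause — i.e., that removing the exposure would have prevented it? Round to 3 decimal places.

p₁ = P(outcome | exposed) = 778/1115 = 0.69776
p₀ = P(outcome | unexposed) = 441/2749 = 0.16042
Under exogeneity and monotonicity, PN = (p₁ − p₀)/p₁.
PN = (0.69776 − 0.16042) / 0.69776 ≈ 0.7701

PN ≈ 0.770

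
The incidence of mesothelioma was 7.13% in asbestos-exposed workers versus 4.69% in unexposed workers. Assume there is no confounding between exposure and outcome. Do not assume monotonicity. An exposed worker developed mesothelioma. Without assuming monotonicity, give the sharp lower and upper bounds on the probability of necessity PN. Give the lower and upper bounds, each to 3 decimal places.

0.342 ≤ PN ≤ 1.000

p₁ = 0.0713, p₀ = 0.0469.
Under exogeneity alone the bounds on PN are max{0,(p₁−p₀)/p₁} ≤ PN ≤ min{1,(1−p₀)/p₁}.
  lower = (p₁ − p₀)/p₁ = 0.0244 / 0.0713 ≈ 0.3422
  upper = min{1, (1 − p₀)/p₁} = 0.9531 / 0.0713 ≈ 13.3675 → capped at 1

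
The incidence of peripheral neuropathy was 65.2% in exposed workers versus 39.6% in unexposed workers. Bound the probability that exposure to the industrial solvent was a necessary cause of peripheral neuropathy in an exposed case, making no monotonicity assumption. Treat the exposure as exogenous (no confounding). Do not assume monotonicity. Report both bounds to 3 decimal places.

0.393 ≤ PN ≤ 0.926

p₁ = 0.652, p₀ = 0.396.
Under exogeneity alone the bounds on PN are max{0,(p₁−p₀)/p₁} ≤ PN ≤ min{1,(1−p₀)/p₁}.
  lower = (p₁ − p₀)/p₁ = 0.256 / 0.652 ≈ 0.3926
  upper = min{1, (1 − p₀)/p₁} = 0.604 / 0.652 ≈ 0.9264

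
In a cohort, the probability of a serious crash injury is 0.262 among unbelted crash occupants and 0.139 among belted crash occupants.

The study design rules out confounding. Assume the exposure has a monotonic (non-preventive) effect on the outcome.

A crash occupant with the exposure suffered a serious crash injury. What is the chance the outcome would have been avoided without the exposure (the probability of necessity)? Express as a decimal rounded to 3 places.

PN ≈ 0.469

Let p₁ = 0.262, p₀ = 0.139.
Under exogeneity and monotonicity, PN = (p₁ − p₀) / p₁.
PN = (0.262 − 0.139) / 0.262 = 0.123 / 0.262 ≈ 0.4695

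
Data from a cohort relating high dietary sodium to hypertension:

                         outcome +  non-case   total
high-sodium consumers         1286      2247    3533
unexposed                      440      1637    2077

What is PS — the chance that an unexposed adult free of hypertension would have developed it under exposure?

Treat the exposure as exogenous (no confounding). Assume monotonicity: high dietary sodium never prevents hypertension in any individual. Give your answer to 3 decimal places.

PS ≈ 0.193

p₁ = P(outcome | exposed) = 1286/3533 = 0.364
p₀ = P(outcome | unexposed) = 440/2077 = 0.21184
Under exogeneity and monotonicity, PS = (p₁ − p₀) / (1 − p₀).
PS = (0.364 − 0.21184) / (1 − 0.21184) = 0.15215 / 0.78816 ≈ 0.1930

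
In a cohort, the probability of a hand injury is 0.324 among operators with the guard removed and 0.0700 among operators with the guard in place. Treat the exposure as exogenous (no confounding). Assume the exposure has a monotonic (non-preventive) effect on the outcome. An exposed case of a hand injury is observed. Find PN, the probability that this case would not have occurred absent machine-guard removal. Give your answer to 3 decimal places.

Let p₁ = 0.324, p₀ = 0.07.
Under exogeneity and monotonicity, PN = (p₁ − p₀) / p₁.
PN = (0.324 − 0.07) / 0.324 = 0.254 / 0.324 ≈ 0.7840

PN ≈ 0.784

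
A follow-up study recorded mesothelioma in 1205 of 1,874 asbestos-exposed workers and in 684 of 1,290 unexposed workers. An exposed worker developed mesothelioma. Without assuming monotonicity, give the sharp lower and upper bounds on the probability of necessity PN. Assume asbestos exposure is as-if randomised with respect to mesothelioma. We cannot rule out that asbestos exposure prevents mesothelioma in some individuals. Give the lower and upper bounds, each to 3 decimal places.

p₁ = P(outcome | exposed) = 1205/1874 = 0.64301
p₀ = P(outcome | unexposed) = 684/1290 = 0.53023
Under exogeneity alone the bounds on PN are max{0,(p₁−p₀)/p₁} ≤ PN ≤ min{1,(1−p₀)/p₁}.
  lower = (p₁ − p₀)/p₁ = 0.11278 / 0.64301 ≈ 0.1754
  upper = min{1, (1 − p₀)/p₁} = 0.46977 / 0.64301 ≈ 0.7306

0.175 ≤ PN ≤ 0.731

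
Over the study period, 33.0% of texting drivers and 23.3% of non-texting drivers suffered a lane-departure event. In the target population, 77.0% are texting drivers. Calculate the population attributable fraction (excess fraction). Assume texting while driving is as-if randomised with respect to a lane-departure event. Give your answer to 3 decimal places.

PAF ≈ 0.243

p₁ = 0.33, p₀ = 0.233.
Overall risk P(Y=1) = π·p₁ + (1−π)·p₀ = 0.77×0.33 + 0.23×0.233 = 0.30769.
Under exogeneity, PAF = [P(Y=1) − p₀] / P(Y=1).
PAF = (0.30769 − 0.233) / 0.30769 ≈ 0.2427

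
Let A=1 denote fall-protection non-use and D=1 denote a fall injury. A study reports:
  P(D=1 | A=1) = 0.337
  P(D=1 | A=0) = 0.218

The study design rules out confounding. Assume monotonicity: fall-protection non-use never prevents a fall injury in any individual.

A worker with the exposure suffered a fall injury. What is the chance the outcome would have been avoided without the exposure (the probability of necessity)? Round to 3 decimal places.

Let p₁ = 0.337, p₀ = 0.218.
Under exogeneity and monotonicity, PN = (p₁ − p₀) / p₁.
PN = (0.337 − 0.218) / 0.337 = 0.119 / 0.337 ≈ 0.3531

PN ≈ 0.353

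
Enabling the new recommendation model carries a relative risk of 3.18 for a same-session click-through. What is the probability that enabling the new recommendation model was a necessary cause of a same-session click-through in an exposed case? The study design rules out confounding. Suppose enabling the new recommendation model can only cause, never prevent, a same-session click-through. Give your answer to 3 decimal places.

Under exogeneity and monotonicity, PN = (RR − 1) / RR = 1 − 1/RR.
PN = (3.18 − 1) / 3.18 = 2.18 / 3.18 ≈ 0.6855

PN ≈ 0.686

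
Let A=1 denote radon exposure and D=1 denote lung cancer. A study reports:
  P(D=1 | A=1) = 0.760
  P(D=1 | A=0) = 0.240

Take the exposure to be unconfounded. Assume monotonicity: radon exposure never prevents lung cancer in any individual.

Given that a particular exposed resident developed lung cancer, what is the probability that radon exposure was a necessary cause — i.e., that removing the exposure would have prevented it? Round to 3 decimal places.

Let p₁ = 0.76, p₀ = 0.24.
Under exogeneity and monotonicity, PN = (p₁ − p₀) / p₁.
PN = (0.76 − 0.24) / 0.76 = 0.52 / 0.76 ≈ 0.6842

PN ≈ 0.684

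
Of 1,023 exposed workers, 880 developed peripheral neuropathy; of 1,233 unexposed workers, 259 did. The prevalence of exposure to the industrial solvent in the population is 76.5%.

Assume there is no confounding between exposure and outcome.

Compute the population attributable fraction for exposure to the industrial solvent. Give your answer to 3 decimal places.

p₁ = P(outcome | exposed) = 880/1023 = 0.86022
p₀ = P(outcome | unexposed) = 259/1233 = 0.21006
Overall risk P(Y=1) = π·p₁ + (1−π)·p₀ = 0.765×0.86022 + 0.235×0.21006 = 0.70743.
Under exogeneity, PAF = [P(Y=1) − p₀] / P(Y=1).
PAF = (0.70743 − 0.21006) / 0.70743 ≈ 0.7031

PAF ≈ 0.703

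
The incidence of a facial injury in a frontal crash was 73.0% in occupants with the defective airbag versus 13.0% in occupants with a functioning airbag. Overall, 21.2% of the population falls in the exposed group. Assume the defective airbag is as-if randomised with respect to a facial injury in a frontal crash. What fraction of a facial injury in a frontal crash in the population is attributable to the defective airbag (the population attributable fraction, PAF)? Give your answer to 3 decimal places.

p₁ = 0.73, p₀ = 0.13.
Overall risk P(Y=1) = π·p₁ + (1−π)·p₀ = 0.212×0.73 + 0.788×0.13 = 0.2572.
Under exogeneity, PAF = [P(Y=1) − p₀] / P(Y=1).
PAF = (0.2572 − 0.13) / 0.2572 ≈ 0.4946

PAF ≈ 0.495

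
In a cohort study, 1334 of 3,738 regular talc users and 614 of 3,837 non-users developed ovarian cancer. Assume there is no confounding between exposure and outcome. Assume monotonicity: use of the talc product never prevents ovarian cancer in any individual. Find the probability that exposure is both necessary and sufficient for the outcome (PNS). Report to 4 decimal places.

p₁ = P(outcome | exposed) = 1334/3738 = 0.35688
p₀ = P(outcome | unexposed) = 614/3837 = 0.16002
Under exogeneity and monotonicity, PNS = p₁ − p₀.
PNS = 0.35688 − 0.16002 = 0.19685

PNS ≈ 0.1969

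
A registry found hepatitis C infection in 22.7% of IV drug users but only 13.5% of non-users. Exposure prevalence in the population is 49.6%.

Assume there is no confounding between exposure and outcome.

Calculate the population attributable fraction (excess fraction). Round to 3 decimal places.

p₁ = 0.227, p₀ = 0.135.
Overall risk P(Y=1) = π·p₁ + (1−π)·p₀ = 0.496×0.227 + 0.504×0.135 = 0.18063.
Under exogeneity, PAF = [P(Y=1) − p₀] / P(Y=1).
PAF = (0.18063 − 0.135) / 0.18063 ≈ 0.2526

PAF ≈ 0.253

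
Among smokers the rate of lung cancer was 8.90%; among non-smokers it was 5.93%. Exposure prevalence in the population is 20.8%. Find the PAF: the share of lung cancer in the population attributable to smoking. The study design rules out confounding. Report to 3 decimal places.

p₁ = 0.089, p₀ = 0.0593.
Overall risk P(Y=1) = π·p₁ + (1−π)·p₀ = 0.208×0.089 + 0.792×0.0593 = 0.065478.
Under exogeneity, PAF = [P(Y=1) − p₀] / P(Y=1).
PAF = (0.065478 − 0.0593) / 0.065478 ≈ 0.0943

PAF ≈ 0.094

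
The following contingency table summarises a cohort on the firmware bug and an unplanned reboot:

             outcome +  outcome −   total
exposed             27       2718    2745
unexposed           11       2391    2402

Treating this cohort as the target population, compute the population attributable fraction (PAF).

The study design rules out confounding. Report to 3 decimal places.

p₁ = P(outcome | exposed) = 27/2745 = 0.0098361
p₀ = P(outcome | unexposed) = 11/2402 = 0.0045795
Exposure prevalence π = 2745/5147 = 0.53332; overall risk P(Y=1) = 0.0073829.
Under exogeneity, PAF = [P(Y=1) − p₀]/P(Y=1).
PAF = (0.0073829 − 0.0045795) / 0.0073829 ≈ 0.3797

PAF ≈ 0.380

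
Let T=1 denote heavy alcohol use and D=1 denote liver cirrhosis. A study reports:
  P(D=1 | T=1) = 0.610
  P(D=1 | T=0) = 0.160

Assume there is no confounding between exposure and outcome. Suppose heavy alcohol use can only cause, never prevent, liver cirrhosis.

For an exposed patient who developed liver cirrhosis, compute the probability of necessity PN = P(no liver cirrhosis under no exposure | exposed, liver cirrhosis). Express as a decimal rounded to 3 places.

PN ≈ 0.738

Let p₁ = 0.61, p₀ = 0.16.
Under exogeneity and monotonicity, PN = (p₁ − p₀) / p₁.
PN = (0.61 − 0.16) / 0.61 = 0.45 / 0.61 ≈ 0.7377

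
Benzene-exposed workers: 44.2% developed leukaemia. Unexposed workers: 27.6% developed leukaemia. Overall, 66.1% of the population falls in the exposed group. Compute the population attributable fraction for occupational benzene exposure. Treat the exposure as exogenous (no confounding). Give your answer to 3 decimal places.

PAF ≈ 0.284

p₁ = 0.442, p₀ = 0.276.
Overall risk P(Y=1) = π·p₁ + (1−π)·p₀ = 0.661×0.442 + 0.339×0.276 = 0.38573.
Under exogeneity, PAF = [P(Y=1) − p₀] / P(Y=1).
PAF = (0.38573 − 0.276) / 0.38573 ≈ 0.2845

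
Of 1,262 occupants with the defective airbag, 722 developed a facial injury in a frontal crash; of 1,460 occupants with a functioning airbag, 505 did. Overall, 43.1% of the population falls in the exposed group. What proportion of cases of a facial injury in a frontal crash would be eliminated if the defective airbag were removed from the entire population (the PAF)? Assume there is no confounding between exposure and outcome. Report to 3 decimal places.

p₁ = P(outcome | exposed) = 722/1262 = 0.57211
p₀ = P(outcome | unexposed) = 505/1460 = 0.34589
Overall risk P(Y=1) = π·p₁ + (1−π)·p₀ = 0.431×0.57211 + 0.569×0.34589 = 0.44339.
Under exogeneity, PAF = [P(Y=1) − p₀] / P(Y=1).
PAF = (0.44339 − 0.34589) / 0.44339 ≈ 0.2199

PAF ≈ 0.220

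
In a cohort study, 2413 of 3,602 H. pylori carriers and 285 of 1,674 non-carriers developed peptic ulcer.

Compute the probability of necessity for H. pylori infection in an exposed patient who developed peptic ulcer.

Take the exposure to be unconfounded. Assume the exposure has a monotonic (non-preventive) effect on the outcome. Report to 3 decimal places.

PN ≈ 0.746

p₁ = P(outcome | exposed) = 2413/3602 = 0.66991
p₀ = P(outcome | unexposed) = 285/1674 = 0.17025
Under exogeneity and monotonicity, PN = (p₁ − p₀) / p₁.
PN = (0.66991 − 0.17025) / 0.66991 = 0.49965 / 0.66991 ≈ 0.7459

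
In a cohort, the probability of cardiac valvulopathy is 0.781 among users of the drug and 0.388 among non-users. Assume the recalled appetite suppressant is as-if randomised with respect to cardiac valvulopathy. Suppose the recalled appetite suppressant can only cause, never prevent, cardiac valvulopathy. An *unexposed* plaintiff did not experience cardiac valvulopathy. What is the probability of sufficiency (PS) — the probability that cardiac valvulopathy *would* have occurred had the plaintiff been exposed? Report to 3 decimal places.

PS ≈ 0.642

Let p₁ = 0.781, p₀ = 0.388.
Under exogeneity and monotonicity, PS = (p₁ − p₀) / (1 − p₀).
PS = (0.781 − 0.388) / (1 − 0.388) = 0.393 / 0.612 ≈ 0.6422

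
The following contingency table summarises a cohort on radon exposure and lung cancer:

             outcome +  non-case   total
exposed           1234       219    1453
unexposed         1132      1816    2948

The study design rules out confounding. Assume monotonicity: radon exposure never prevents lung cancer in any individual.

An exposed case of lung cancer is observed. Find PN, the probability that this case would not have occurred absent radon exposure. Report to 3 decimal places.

PN ≈ 0.548

p₁ = P(outcome | exposed) = 1234/1453 = 0.84928
p₀ = P(outcome | unexposed) = 1132/2948 = 0.38399
Under exogeneity and monotonicity, PN = (p₁ − p₀) / p₁.
PN = (0.84928 − 0.38399) / 0.84928 = 0.46529 / 0.84928 ≈ 0.5479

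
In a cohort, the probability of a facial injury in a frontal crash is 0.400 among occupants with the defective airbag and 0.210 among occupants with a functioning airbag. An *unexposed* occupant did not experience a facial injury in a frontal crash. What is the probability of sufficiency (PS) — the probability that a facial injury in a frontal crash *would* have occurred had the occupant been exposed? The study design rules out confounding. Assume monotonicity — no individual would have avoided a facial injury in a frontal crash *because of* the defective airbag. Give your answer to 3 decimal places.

PS ≈ 0.241

Let p₁ = 0.4, p₀ = 0.21.
Under exogeneity and monotonicity, PS = (p₁ − p₀) / (1 − p₀).
PS = (0.4 − 0.21) / (1 − 0.21) = 0.19 / 0.79 ≈ 0.2405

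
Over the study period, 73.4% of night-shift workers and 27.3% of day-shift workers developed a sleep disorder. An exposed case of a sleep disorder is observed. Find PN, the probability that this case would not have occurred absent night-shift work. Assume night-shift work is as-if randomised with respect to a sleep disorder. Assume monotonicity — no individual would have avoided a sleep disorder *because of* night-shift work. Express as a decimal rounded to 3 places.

PN ≈ 0.628

p₁ = 0.734, p₀ = 0.273.
Under exogeneity and monotonicity, PN = (p₁ − p₀) / p₁.
PN = (0.734 − 0.273) / 0.734 = 0.461 / 0.734 ≈ 0.6281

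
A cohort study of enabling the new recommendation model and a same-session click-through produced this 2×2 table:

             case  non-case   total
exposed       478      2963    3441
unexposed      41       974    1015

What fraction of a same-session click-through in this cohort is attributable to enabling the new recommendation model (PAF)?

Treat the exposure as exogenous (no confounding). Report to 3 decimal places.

p₁ = P(outcome | exposed) = 478/3441 = 0.13891
p₀ = P(outcome | unexposed) = 41/1015 = 0.040394
Exposure prevalence π = 3441/4456 = 0.77222; overall risk P(Y=1) = 0.11647.
Under exogeneity, PAF = [P(Y=1) − p₀]/P(Y=1).
PAF = (0.11647 − 0.040394) / 0.11647 ≈ 0.6532

PAF ≈ 0.653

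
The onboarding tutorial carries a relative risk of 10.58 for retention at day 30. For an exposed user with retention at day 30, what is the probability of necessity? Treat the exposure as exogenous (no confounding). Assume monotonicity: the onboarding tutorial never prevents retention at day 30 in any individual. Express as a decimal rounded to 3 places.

PN ≈ 0.905

Under exogeneity and monotonicity, PN = (RR − 1) / RR = 1 − 1/RR.
PN = (10.58 − 1) / 10.58 = 9.58 / 10.58 ≈ 0.9055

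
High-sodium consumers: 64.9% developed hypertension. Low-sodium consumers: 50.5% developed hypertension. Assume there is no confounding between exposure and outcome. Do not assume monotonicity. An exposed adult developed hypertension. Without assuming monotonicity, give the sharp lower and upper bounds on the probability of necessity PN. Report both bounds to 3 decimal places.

p₁ = 0.649, p₀ = 0.505.
Under exogeneity alone the bounds on PN are max{0,(p₁−p₀)/p₁} ≤ PN ≤ min{1,(1−p₀)/p₁}.
  lower = (p₁ − p₀)/p₁ = 0.144 / 0.649 ≈ 0.2219
  upper = min{1, (1 − p₀)/p₁} = 0.495 / 0.649 ≈ 0.7627

0.222 ≤ PN ≤ 0.763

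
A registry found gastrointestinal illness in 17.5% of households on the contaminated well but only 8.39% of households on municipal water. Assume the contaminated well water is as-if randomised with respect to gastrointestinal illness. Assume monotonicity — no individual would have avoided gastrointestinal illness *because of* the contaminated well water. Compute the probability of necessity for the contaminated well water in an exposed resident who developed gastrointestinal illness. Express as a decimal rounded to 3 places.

p₁ = 0.175, p₀ = 0.0839.
Under exogeneity and monotonicity, PN = (p₁ − p₀) / p₁.
PN = (0.175 − 0.0839) / 0.175 = 0.0911 / 0.175 ≈ 0.5206

PN ≈ 0.521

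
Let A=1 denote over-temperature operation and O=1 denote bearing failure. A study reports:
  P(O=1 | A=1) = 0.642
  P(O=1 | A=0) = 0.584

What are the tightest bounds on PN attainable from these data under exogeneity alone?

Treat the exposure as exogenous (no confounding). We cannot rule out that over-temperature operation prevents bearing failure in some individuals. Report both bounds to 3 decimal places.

0.090 ≤ PN ≤ 0.648

Let p₁ = 0.642, p₀ = 0.584.
Under exogeneity alone the bounds on PN are max{0,(p₁−p₀)/p₁} ≤ PN ≤ min{1,(1−p₀)/p₁}.
  lower = (p₁ − p₀)/p₁ = 0.058 / 0.642 ≈ 0.0903
  upper = min{1, (1 − p₀)/p₁} = 0.416 / 0.642 ≈ 0.6480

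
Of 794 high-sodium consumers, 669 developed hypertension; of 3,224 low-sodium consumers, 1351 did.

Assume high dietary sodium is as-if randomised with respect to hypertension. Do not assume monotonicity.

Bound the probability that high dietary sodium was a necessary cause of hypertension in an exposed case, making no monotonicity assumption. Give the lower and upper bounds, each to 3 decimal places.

p₁ = P(outcome | exposed) = 669/794 = 0.84257
p₀ = P(outcome | unexposed) = 1351/3224 = 0.41904
Under exogeneity alone the bounds on PN are max{0,(p₁−p₀)/p₁} ≤ PN ≤ min{1,(1−p₀)/p₁}.
  lower = (p₁ − p₀)/p₁ = 0.42352 / 0.84257 ≈ 0.5027
  upper = min{1, (1 − p₀)/p₁} = 0.58096 / 0.84257 ≈ 0.6895

0.503 ≤ PN ≤ 0.690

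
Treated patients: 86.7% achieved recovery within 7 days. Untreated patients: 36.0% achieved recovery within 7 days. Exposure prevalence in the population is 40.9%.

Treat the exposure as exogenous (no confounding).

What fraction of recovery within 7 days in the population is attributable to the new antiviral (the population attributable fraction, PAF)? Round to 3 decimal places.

PAF ≈ 0.365

p₁ = 0.867, p₀ = 0.36.
Overall risk P(Y=1) = π·p₁ + (1−π)·p₀ = 0.409×0.867 + 0.591×0.36 = 0.56736.
Under exogeneity, PAF = [P(Y=1) − p₀] / P(Y=1).
PAF = (0.56736 − 0.36) / 0.56736 ≈ 0.3655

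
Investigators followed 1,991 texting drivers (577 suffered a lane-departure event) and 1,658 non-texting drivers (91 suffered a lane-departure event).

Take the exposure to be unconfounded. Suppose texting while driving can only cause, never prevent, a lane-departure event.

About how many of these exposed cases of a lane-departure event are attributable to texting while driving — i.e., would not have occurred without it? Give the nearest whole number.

about 468 cases

p₁ = P(outcome | exposed) = 577/1991 = 0.2898
p₀ = P(outcome | unexposed) = 91/1658 = 0.054885
PN = (p₁ − p₀)/p₁ = (0.2898 − 0.054885) / 0.2898 ≈ 0.81061.
Attributable cases ≈ PN × (exposed cases) = 0.81061 × 577 ≈ 467.72.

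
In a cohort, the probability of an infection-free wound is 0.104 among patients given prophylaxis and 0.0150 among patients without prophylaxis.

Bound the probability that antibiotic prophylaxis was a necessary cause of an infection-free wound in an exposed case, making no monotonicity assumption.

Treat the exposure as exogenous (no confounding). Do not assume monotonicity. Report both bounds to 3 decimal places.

Let p₁ = 0.104, p₀ = 0.015.
Under exogeneity alone the bounds on PN are max{0,(p₁−p₀)/p₁} ≤ PN ≤ min{1,(1−p₀)/p₁}.
  lower = (p₁ − p₀)/p₁ = 0.089 / 0.104 ≈ 0.8558
  upper = min{1, (1 − p₀)/p₁} = 0.985 / 0.104 ≈ 9.4712 → capped at 1

0.856 ≤ PN ≤ 1.000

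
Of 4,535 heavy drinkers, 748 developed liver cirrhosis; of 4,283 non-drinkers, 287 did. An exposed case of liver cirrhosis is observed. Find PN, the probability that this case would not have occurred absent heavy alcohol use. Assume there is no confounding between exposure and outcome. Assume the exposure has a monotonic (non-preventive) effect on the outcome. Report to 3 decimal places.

p₁ = P(outcome | exposed) = 748/4535 = 0.16494
p₀ = P(outcome | unexposed) = 287/4283 = 0.067009
Under exogeneity and monotonicity, PN = (p₁ − p₀) / p₁.
PN = (0.16494 − 0.067009) / 0.16494 = 0.09793 / 0.16494 ≈ 0.5937

PN ≈ 0.594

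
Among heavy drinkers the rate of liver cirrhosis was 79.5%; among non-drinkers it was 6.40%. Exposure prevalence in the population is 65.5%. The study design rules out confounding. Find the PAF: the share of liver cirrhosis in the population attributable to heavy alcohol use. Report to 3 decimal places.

PAF ≈ 0.882

p₁ = 0.795, p₀ = 0.064.
Overall risk P(Y=1) = π·p₁ + (1−π)·p₀ = 0.655×0.795 + 0.345×0.064 = 0.5428.
Under exogeneity, PAF = [P(Y=1) − p₀] / P(Y=1).
PAF = (0.5428 − 0.064) / 0.5428 ≈ 0.8821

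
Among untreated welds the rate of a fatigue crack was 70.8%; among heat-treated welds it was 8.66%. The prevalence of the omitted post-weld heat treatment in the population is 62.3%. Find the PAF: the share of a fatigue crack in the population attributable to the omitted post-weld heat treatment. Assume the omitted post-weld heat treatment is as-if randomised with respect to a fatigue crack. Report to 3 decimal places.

PAF ≈ 0.817

p₁ = 0.708, p₀ = 0.0866.
Overall risk P(Y=1) = π·p₁ + (1−π)·p₀ = 0.623×0.708 + 0.377×0.0866 = 0.47373.
Under exogeneity, PAF = [P(Y=1) − p₀] / P(Y=1).
PAF = (0.47373 − 0.0866) / 0.47373 ≈ 0.8172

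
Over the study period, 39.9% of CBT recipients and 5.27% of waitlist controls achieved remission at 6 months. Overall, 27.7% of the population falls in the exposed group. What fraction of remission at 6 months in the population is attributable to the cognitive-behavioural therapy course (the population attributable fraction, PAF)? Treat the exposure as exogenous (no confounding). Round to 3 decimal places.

p₁ = 0.399, p₀ = 0.0527.
Overall risk P(Y=1) = π·p₁ + (1−π)·p₀ = 0.277×0.399 + 0.723×0.0527 = 0.14863.
Under exogeneity, PAF = [P(Y=1) − p₀] / P(Y=1).
PAF = (0.14863 − 0.0527) / 0.14863 ≈ 0.6454

PAF ≈ 0.645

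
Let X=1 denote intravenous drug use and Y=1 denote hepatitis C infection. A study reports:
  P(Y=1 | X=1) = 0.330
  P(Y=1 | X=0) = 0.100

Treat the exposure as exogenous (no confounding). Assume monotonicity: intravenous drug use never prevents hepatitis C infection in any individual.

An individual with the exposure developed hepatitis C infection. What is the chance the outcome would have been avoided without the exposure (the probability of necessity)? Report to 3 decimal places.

Let p₁ = 0.33, p₀ = 0.1.
Under exogeneity and monotonicity, PN = (p₁ − p₀) / p₁.
PN = (0.33 − 0.1) / 0.33 = 0.23 / 0.33 ≈ 0.6970

PN ≈ 0.697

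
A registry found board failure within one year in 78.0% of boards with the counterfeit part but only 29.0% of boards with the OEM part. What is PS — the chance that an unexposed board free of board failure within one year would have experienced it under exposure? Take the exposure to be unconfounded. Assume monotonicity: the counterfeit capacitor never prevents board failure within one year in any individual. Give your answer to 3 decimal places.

p₁ = 0.78, p₀ = 0.29.
Under exogeneity and monotonicity, PS = (p₁ − p₀) / (1 − p₀).
PS = (0.78 − 0.29) / (1 − 0.29) = 0.49 / 0.71 ≈ 0.6901

PS ≈ 0.690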